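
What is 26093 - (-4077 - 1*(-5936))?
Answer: 24234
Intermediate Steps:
26093 - (-4077 - 1*(-5936)) = 26093 - (-4077 + 5936) = 26093 - 1*1859 = 26093 - 1859 = 24234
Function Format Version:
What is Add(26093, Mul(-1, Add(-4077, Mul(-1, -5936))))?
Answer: 24234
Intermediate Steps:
Add(26093, Mul(-1, Add(-4077, Mul(-1, -5936)))) = Add(26093, Mul(-1, Add(-4077, 5936))) = Add(26093, Mul(-1, 1859)) = Add(26093, -1859) = 24234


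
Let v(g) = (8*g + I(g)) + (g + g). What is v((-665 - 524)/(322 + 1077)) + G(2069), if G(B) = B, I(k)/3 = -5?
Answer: 2861656/1399 ≈ 2045.5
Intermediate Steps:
I(k) = -15 (I(k) = 3*(-5) = -15)
v(g) = -15 + 10*g (v(g) = (8*g - 15) + (g + g) = (-15 + 8*g) + 2*g = -15 + 10*g)
v((-665 - 524)/(322 + 1077)) + G(2069) = (-15 + 10*((-665 - 524)/(322 + 1077))) + 2069 = (-15 + 10*(-1189/1399)) + 2069 = (-15 - 11890/1399) + 2069 = -32875/1399 + 2069 = 2861656/1399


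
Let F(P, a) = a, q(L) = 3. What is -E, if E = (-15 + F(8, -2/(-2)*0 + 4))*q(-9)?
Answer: 33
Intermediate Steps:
E = -33 (E = (-15 + (-2/(-2)*0 + 4))*3 = (-15 + (-2*(-½)*0 + 4))*3 = (-15 + (1*0 + 4))*3 = (-15 + (0 + 4))*3 = (-15 + 4)*3 = -11*3 = -33)
-E = -1*(-33) = 33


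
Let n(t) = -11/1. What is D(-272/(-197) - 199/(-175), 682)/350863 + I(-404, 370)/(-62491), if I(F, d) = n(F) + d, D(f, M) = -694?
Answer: -169328571/21925779733 ≈ -0.0077228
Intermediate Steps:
n(t) = -11 (n(t) = -11*1 = -11)
I(F, d) = -11 + d
D(-272/(-197) - 199/(-175), 682)/350863 + I(-404, 370)/(-62491) = -694/350863 + (-11 + 370)/(-62491) = -694*1/350863 + 359*(-1/62491) = -694/350863 - 359/62491 = -169328571/21925779733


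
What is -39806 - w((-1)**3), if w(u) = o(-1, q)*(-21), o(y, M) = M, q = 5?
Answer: -39701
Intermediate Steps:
w(u) = -105 (w(u) = 5*(-21) = -105)
-39806 - w((-1)**3) = -39806 - 1*(-105) = -39806 + 105 = -39701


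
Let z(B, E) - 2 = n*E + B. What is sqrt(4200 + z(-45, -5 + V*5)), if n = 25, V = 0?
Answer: 24*sqrt(7) ≈ 63.498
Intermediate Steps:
z(B, E) = 2 + B + 25*E (z(B, E) = 2 + (25*E + B) = 2 + (B + 25*E) = 2 + B + 25*E)
sqrt(4200 + z(-45, -5 + V*5)) = sqrt(4200 + (2 - 45 + 25*(-5 + 0*5))) = sqrt(4200 + (2 - 45 + 25*(-5 + 0))) = sqrt(4200 + (2 - 45 + 25*(-5))) = sqrt(4200 + (2 - 45 - 125)) = sqrt(4200 - 168) = sqrt(4032) = 24*sqrt(7)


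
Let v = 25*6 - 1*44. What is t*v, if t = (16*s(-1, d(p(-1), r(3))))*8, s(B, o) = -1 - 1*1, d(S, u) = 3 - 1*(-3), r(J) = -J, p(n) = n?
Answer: -27136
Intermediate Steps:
d(S, u) = 6 (d(S, u) = 3 + 3 = 6)
s(B, o) = -2 (s(B, o) = -1 - 1 = -2)
t = -256 (t = (16*(-2))*8 = -32*8 = -256)
v = 106 (v = 150 - 44 = 106)
t*v = -256*106 = -27136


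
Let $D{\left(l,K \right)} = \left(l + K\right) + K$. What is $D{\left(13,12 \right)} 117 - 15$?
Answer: $4314$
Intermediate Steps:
$D{\left(l,K \right)} = l + 2 K$ ($D{\left(l,K \right)} = \left(K + l\right) + K = l + 2 K$)
$D{\left(13,12 \right)} 117 - 15 = \left(13 + 2 \cdot 12\right) 117 - 15 = \left(13 + 24\right) 117 - 15 = 37 \cdot 117 - 15 = 4329 - 15 = 4314$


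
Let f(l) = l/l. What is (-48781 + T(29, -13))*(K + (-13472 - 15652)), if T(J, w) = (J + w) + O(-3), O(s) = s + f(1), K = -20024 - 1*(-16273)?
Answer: 1603215125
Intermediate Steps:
f(l) = 1
K = -3751 (K = -20024 + 16273 = -3751)
O(s) = 1 + s (O(s) = s + 1 = 1 + s)
T(J, w) = -2 + J + w (T(J, w) = (J + w) + (1 - 3) = (J + w) - 2 = -2 + J + w)
(-48781 + T(29, -13))*(K + (-13472 - 15652)) = (-48781 + (-2 + 29 - 13))*(-3751 + (-13472 - 15652)) = (-48781 + 14)*(-3751 - 29124) = -48767*(-32875) = 1603215125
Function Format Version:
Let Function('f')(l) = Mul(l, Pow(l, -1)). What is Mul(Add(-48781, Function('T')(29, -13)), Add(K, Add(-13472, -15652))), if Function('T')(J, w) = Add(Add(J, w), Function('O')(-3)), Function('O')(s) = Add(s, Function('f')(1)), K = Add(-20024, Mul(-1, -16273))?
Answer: 1603215125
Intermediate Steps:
Function('f')(l) = 1
K = -3751 (K = Add(-20024, 16273) = -3751)
Function('O')(s) = Add(1, s) (Function('O')(s) = Add(s, 1) = Add(1, s))
Function('T')(J, w) = Add(-2, J, w) (Function('T')(J, w) = Add(Add(J, w), Add(1, -3)) = Add(Add(J, w), -2) = Add(-2, J, w))
Mul(Add(-48781, Function('T')(29, -13)), Add(K, Add(-13472, -15652))) = Mul(Add(-48781, Add(-2, 29, -13)), Add(-3751, Add(-13472, -15652))) = Mul(Add(-48781, 14), Add(-3751, -29124)) = Mul(-48767, -32875) = 1603215125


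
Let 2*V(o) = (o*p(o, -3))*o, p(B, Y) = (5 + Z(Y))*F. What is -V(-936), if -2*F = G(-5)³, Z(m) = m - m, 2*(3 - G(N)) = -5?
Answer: 182200590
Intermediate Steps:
G(N) = 11/2 (G(N) = 3 - ½*(-5) = 3 + 5/2 = 11/2)
Z(m) = 0
F = -1331/16 (F = -(11/2)³/2 = -½*1331/8 = -1331/16 ≈ -83.188)
p(B, Y) = -6655/16 (p(B, Y) = (5 + 0)*(-1331/16) = 5*(-1331/16) = -6655/16)
V(o) = -6655*o²/32 (V(o) = ((o*(-6655/16))*o)/2 = ((-6655*o/16)*o)/2 = (-6655*o²/16)/2 = -6655*o²/32)
-V(-936) = -(-6655)*(-936)²/32 = -(-6655)*876096/32 = -1*(-182200590) = 182200590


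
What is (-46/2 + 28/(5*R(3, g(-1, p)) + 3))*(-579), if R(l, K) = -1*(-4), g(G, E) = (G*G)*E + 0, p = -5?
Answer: 290079/23 ≈ 12612.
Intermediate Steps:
g(G, E) = E*G² (g(G, E) = G²*E + 0 = E*G² + 0 = E*G²)
R(l, K) = 4
(-46/2 + 28/(5*R(3, g(-1, p)) + 3))*(-579) = (-46/2 + 28/(5*4 + 3))*(-579) = (-46*½ + 28/(20 + 3))*(-579) = (-23 + 28/23)*(-579) = -501/23*(-579) = 290079/23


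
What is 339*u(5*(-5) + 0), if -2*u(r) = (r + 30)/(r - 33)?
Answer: 1695/116 ≈ 14.612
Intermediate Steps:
u(r) = -(30 + r)/(2*(-33 + r)) (u(r) = -(r + 30)/(2*(r - 33)) = -(30 + r)/(2*(-33 + r)))
339*u(5*(-5) + 0) = 339*((-30 - (5*(-5) + 0))/(2*(-33 + (5*(-5) + 0)))) = 339*((-30 - (-25 + 0))/(2*(-33 + (-25 + 0)))) = 339*((-30 - 1*(-25))/(2*(-33 - 25))) = 339*((1/2)*(-30 + 25)/(-58)) = 339*((1/2)*(-1/58)*(-5)) = 339*(5/116) = 1695/116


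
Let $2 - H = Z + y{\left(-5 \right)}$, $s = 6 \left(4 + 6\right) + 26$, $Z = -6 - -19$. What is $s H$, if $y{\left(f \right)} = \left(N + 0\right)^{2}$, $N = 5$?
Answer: $-3096$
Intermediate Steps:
$y{\left(f \right)} = 25$ ($y{\left(f \right)} = \left(5 + 0\right)^{2} = 5^{2} = 25$)
$Z = 13$ ($Z = -6 + 19 = 13$)
$s = 86$ ($s = 6 \cdot 10 + 26 = 60 + 26 = 86$)
$H = -36$ ($H = 2 - \left(13 + 25\right) = 2 - 38 = -36$)
$s H = 86 \left(-36\right) = -3096$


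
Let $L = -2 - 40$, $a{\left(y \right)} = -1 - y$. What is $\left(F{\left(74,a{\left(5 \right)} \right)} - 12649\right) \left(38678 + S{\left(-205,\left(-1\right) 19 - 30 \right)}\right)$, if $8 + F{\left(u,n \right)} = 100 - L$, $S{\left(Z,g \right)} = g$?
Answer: $-483441935$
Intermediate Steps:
$L = -42$ ($L = -2 - 40 = -42$)
$F{\left(u,n \right)} = 134$ ($F{\left(u,n \right)} = -8 + \left(100 - -42\right) = -8 + \left(100 + 42\right) = -8 + 142 = 134$)
$\left(F{\left(74,a{\left(5 \right)} \right)} - 12649\right) \left(38678 + S{\left(-205,\left(-1\right) 19 - 30 \right)}\right) = \left(134 - 12649\right) \left(38678 - 49\right) = - 12515 \left(38678 - 49\right) = \left(-12515\right) 38629 = -483441935$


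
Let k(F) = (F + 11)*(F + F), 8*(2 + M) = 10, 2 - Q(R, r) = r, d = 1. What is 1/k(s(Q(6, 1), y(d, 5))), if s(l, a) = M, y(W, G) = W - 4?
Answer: -8/123 ≈ -0.065041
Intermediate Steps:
Q(R, r) = 2 - r
y(W, G) = -4 + W
M = -3/4 (M = -2 + (1/8)*10 = -2 + 5/4 = -3/4 ≈ -0.75000)
s(l, a) = -3/4
k(F) = 2*F*(11 + F) (k(F) = (11 + F)*(2*F) = 2*F*(11 + F))
1/k(s(Q(6, 1), y(d, 5))) = 1/(2*(-3/4)*(11 - 3/4)) = 1/(2*(-3/4)*(41/4)) = 1/(-123/8) = -8/123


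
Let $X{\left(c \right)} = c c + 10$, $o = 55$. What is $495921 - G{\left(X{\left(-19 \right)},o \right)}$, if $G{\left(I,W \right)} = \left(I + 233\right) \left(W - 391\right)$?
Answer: $698865$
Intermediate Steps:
$X{\left(c \right)} = 10 + c^{2}$ ($X{\left(c \right)} = c^{2} + 10 = 10 + c^{2}$)
$G{\left(I,W \right)} = \left(-391 + W\right) \left(233 + I\right)$ ($G{\left(I,W \right)} = \left(233 + I\right) \left(-391 + W\right) = \left(-391 + W\right) \left(233 + I\right)$)
$495921 - G{\left(X{\left(-19 \right)},o \right)} = 495921 - \left(-91103 - 391 \left(10 + \left(-19\right)^{2}\right) + 233 \cdot 55 + \left(10 + \left(-19\right)^{2}\right) 55\right) = 495921 - \left(-91103 - 391 \left(10 + 361\right) + 12815 + \left(10 + 361\right) 55\right) = 495921 - \left(-91103 - 145061 + 12815 + 371 \cdot 55\right) = 495921 - \left(-91103 - 145061 + 12815 + 20405\right) = 495921 - -202944 = 495921 + 202944 = 698865$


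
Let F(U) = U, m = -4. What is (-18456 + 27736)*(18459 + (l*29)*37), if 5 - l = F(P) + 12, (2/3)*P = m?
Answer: 161342080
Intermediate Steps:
P = -6 (P = (3/2)*(-4) = -6)
l = -1 (l = 5 - (-6 + 12) = 5 - 1*6 = 5 - 6 = -1)
(-18456 + 27736)*(18459 + (l*29)*37) = (-18456 + 27736)*(18459 - 1*29*37) = 9280*(18459 - 29*37) = 9280*(18459 - 1073) = 9280*17386 = 161342080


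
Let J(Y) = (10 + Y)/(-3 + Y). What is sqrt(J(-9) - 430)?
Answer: I*sqrt(15483)/6 ≈ 20.738*I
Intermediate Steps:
J(Y) = (10 + Y)/(-3 + Y)
sqrt(J(-9) - 430) = sqrt((10 - 9)/(-3 - 9) - 430) = sqrt(1/(-12) - 430) = sqrt(-1/12*1 - 430) = sqrt(-1/12 - 430) = sqrt(-5161/12) = I*sqrt(15483)/6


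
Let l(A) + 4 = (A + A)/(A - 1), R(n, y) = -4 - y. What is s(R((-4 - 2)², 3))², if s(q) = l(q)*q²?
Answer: 194481/16 ≈ 12155.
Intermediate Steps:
l(A) = -4 + 2*A/(-1 + A) (l(A) = -4 + (A + A)/(A - 1) = -4 + (2*A)/(-1 + A) = -4 + 2*A/(-1 + A))
s(q) = 2*q²*(2 - q)/(-1 + q) (s(q) = (2*(2 - q)/(-1 + q))*q² = 2*q²*(2 - q)/(-1 + q))
s(R((-4 - 2)², 3))² = (2*(-4 - 1*3)²*(2 - (-4 - 1*3))/(-1 + (-4 - 1*3)))² = (2*(-4 - 3)²*(2 - (-4 - 3))/(-1 + (-4 - 3)))² = (2*(-7)²*(2 - 1*(-7))/(-1 - 7))² = (2*49*(2 + 7)/(-8))² = (2*49*(-⅛)*9)² = (-441/4)² = 194481/16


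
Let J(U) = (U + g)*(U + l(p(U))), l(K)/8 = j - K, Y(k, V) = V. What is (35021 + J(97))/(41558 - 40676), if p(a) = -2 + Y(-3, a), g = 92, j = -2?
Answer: -6665/63 ≈ -105.79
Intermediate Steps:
p(a) = -2 + a
l(K) = -16 - 8*K (l(K) = 8*(-2 - K) = -16 - 8*K)
J(U) = -7*U*(92 + U) (J(U) = (U + 92)*(U + (-16 - 8*(-2 + U))) = (92 + U)*(U + (-16 + (16 - 8*U))) = (92 + U)*(U - 8*U) = (92 + U)*(-7*U) = -7*U*(92 + U))
(35021 + J(97))/(41558 - 40676) = (35021 + 7*97*(-92 - 1*97))/(41558 - 40676) = (35021 + 7*97*(-92 - 97))/882 = (35021 + 7*97*(-189))*(1/882) = (35021 - 128331)*(1/882) = -93310*1/882 = -6665/63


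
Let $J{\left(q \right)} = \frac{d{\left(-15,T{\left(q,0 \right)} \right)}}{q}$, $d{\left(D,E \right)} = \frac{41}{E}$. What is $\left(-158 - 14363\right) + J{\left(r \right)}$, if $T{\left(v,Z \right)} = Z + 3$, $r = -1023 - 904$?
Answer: $- \frac{2047462}{141} \approx -14521.0$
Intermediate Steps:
$r = -1927$
$T{\left(v,Z \right)} = 3 + Z$
$J{\left(q \right)} = \frac{41}{3 q}$ ($J{\left(q \right)} = \frac{41 \frac{1}{3 + 0}}{q} = \frac{41 \cdot \frac{1}{3}}{q} = \frac{41}{3 q}$)
$\left(-158 - 14363\right) + J{\left(r \right)} = \left(-158 - 14363\right) + \frac{41}{3 \left(-1927\right)} = \left(-158 - 14363\right) + \frac{41}{3} \left(- \frac{1}{1927}\right) = -14521 - \frac{1}{141} = - \frac{2047462}{141}$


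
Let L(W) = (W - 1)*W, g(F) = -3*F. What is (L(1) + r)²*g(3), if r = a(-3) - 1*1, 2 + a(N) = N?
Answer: -324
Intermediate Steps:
L(W) = W*(-1 + W) (L(W) = (-1 + W)*W = W*(-1 + W))
a(N) = -2 + N
r = -6 (r = (-2 - 3) - 1*1 = -5 - 1 = -6)
(L(1) + r)²*g(3) = (1*(-1 + 1) - 6)²*(-3*3) = (1*0 - 6)²*(-9) = (0 - 6)²*(-9) = (-6)²*(-9) = 36*(-9) = -324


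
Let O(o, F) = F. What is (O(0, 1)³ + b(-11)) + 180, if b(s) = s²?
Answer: 302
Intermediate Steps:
(O(0, 1)³ + b(-11)) + 180 = (1³ + (-11)²) + 180 = (1 + 121) + 180 = 122 + 180 = 302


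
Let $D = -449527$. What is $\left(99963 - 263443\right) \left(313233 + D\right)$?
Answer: $22281343120$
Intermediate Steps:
$\left(99963 - 263443\right) \left(313233 + D\right) = \left(99963 - 263443\right) \left(313233 - 449527\right) = \left(-163480\right) \left(-136294\right) = 22281343120$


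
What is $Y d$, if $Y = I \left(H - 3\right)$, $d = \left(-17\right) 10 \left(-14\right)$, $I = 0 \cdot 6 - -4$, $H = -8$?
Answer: $-104720$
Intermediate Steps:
$I = 4$ ($I = 0 + 4 = 4$)
$d = 2380$ ($d = \left(-170\right) \left(-14\right) = 2380$)
$Y = -44$ ($Y = 4 \left(-8 - 3\right) = 4 \left(-11\right) = -44$)
$Y d = \left(-44\right) 2380 = -104720$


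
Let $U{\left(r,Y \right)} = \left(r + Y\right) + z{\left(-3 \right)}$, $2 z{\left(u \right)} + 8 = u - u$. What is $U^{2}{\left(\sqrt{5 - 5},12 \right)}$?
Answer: $64$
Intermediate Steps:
$z{\left(u \right)} = -4$ ($z{\left(u \right)} = -4 + \frac{u - u}{2} = -4 + \frac{1}{2} \cdot 0 = -4 + 0 = -4$)
$U{\left(r,Y \right)} = -4 + Y + r$ ($U{\left(r,Y \right)} = \left(r + Y\right) - 4 = \left(Y + r\right) - 4 = -4 + Y + r$)
$U^{2}{\left(\sqrt{5 - 5},12 \right)} = \left(-4 + 12 + \sqrt{5 - 5}\right)^{2} = \left(-4 + 12 + \sqrt{0}\right)^{2} = \left(-4 + 12 + 0\right)^{2} = 8^{2} = 64$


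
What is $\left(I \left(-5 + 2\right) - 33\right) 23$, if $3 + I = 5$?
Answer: $-897$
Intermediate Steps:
$I = 2$ ($I = -3 + 5 = 2$)
$\left(I \left(-5 + 2\right) - 33\right) 23 = \left(2 \left(-5 + 2\right) - 33\right) 23 = \left(2 \left(-3\right) - 33\right) 23 = \left(-6 - 33\right) 23 = \left(-39\right) 23 = -897$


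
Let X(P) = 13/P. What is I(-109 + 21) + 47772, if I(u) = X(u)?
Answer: 4203923/88 ≈ 47772.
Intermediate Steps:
I(u) = 13/u
I(-109 + 21) + 47772 = 13/(-109 + 21) + 47772 = 13/(-88) + 47772 = 13*(-1/88) + 47772 = -13/88 + 47772 = 4203923/88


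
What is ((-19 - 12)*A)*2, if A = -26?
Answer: 1612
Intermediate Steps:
((-19 - 12)*A)*2 = ((-19 - 12)*(-26))*2 = -31*(-26)*2 = 806*2 = 1612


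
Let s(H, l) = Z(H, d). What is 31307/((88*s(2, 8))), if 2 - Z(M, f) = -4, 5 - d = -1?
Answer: 31307/528 ≈ 59.294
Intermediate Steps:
d = 6 (d = 5 - 1*(-1) = 5 + 1 = 6)
Z(M, f) = 6 (Z(M, f) = 2 - 1*(-4) = 2 + 4 = 6)
s(H, l) = 6
31307/((88*s(2, 8))) = 31307/((88*6)) = 31307/528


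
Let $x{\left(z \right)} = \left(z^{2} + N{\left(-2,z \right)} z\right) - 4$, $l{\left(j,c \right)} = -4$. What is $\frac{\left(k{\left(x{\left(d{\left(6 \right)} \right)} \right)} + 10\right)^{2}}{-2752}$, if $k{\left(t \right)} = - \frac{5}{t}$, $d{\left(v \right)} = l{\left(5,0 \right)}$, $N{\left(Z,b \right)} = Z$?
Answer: $- \frac{1521}{44032} \approx -0.034543$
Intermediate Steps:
$d{\left(v \right)} = -4$
$x{\left(z \right)} = -4 + z^{2} - 2 z$ ($x{\left(z \right)} = \left(z^{2} - 2 z\right) - 4 = -4 + z^{2} - 2 z$)
$\frac{\left(k{\left(x{\left(d{\left(6 \right)} \right)} \right)} + 10\right)^{2}}{-2752} = \frac{\left(- \frac{5}{-4 + \left(-4\right)^{2} - -8} + 10\right)^{2}}{-2752} = \left(- \frac{5}{-4 + 16 + 8} + 10\right)^{2} \left(- \frac{1}{2752}\right) = \left(- \frac{5}{20} + 10\right)^{2} \left(- \frac{1}{2752}\right) = \left(\left(-5\right) \frac{1}{20} + 10\right)^{2} \left(- \frac{1}{2752}\right) = \left(- \frac{1}{4} + 10\right)^{2} \left(- \frac{1}{2752}\right) = \left(\frac{39}{4}\right)^{2} \left(- \frac{1}{2752}\right) = \frac{1521}{16} \left(- \frac{1}{2752}\right) = - \frac{1521}{44032}$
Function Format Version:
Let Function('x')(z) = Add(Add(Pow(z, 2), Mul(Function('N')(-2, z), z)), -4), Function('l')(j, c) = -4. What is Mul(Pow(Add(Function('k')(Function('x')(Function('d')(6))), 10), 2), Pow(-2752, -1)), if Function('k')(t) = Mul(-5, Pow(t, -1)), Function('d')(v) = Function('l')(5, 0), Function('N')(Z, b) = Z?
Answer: Rational(-1521, 44032) ≈ -0.034543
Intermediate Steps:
Function('d')(v) = -4
Function('x')(z) = Add(-4, Pow(z, 2), Mul(-2, z)) (Function('x')(z) = Add(Add(Pow(z, 2), Mul(-2, z)), -4) = Add(-4, Pow(z, 2), Mul(-2, z)))
Mul(Pow(Add(Function('k')(Function('x')(Function('d')(6))), 10), 2), Pow(-2752, -1)) = Mul(Pow(Add(Mul(-5, Pow(Add(-4, Pow(-4, 2), Mul(-2, -4)), -1)), 10), 2), Pow(-2752, -1)) = Mul(Pow(Add(Mul(-5, Pow(Add(-4, 16, 8), -1)), 10), 2), Rational(-1, 2752)) = Mul(Pow(Add(Mul(-5, Pow(20, -1)), 10), 2), Rational(-1, 2752)) = Mul(Pow(Add(Mul(-5, Rational(1, 20)), 10), 2), Rational(-1, 2752)) = Mul(Pow(Add(Rational(-1, 4), 10), 2), Rational(-1, 2752)) = Mul(Pow(Rational(39, 4), 2), Rational(-1, 2752)) = Mul(Rational(1521, 16), Rational(-1, 2752)) = Rational(-1521, 44032)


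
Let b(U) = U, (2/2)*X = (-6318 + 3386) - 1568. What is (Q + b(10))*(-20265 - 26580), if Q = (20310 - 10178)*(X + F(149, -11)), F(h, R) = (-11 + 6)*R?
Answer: 2109745616850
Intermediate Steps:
F(h, R) = -5*R
X = -4500 (X = (-6318 + 3386) - 1568 = -2932 - 1568 = -4500)
Q = -45036740 (Q = (20310 - 10178)*(-4500 - 5*(-11)) = 10132*(-4500 + 55) = 10132*(-4445) = -45036740)
(Q + b(10))*(-20265 - 26580) = (-45036740 + 10)*(-20265 - 26580) = -45036730*(-46845) = 2109745616850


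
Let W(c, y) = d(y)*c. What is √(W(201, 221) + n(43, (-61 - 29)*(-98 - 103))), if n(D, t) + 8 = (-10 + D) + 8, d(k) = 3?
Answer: 2*√159 ≈ 25.219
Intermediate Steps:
W(c, y) = 3*c
n(D, t) = -10 + D (n(D, t) = -8 + ((-10 + D) + 8) = -8 + (-2 + D) = -10 + D)
√(W(201, 221) + n(43, (-61 - 29)*(-98 - 103))) = √(3*201 + (-10 + 43)) = √(603 + 33) = √636 = 2*√159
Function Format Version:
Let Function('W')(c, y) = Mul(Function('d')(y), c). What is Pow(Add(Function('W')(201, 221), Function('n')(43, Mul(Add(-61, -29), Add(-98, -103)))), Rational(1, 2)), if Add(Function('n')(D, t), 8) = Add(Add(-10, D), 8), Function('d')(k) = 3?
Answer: Mul(2, Pow(159, Rational(1, 2))) ≈ 25.219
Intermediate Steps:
Function('W')(c, y) = Mul(3, c)
Function('n')(D, t) = Add(-10, D) (Function('n')(D, t) = Add(-8, Add(Add(-10, D), 8)) = Add(-8, Add(-2, D)) = Add(-10, D))
Pow(Add(Function('W')(201, 221), Function('n')(43, Mul(Add(-61, -29), Add(-98, -103)))), Rational(1, 2)) = Pow(Add(Mul(3, 201), Add(-10, 43)), Rational(1, 2)) = Pow(Add(603, 33), Rational(1, 2)) = Pow(636, Rational(1, 2)) = Mul(2, Pow(159, Rational(1, 2)))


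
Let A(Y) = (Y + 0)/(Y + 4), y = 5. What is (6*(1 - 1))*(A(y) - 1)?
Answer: 0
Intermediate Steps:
A(Y) = Y/(4 + Y)
(6*(1 - 1))*(A(y) - 1) = (6*(1 - 1))*(5/(4 + 5) - 1) = (6*0)*(5/9 - 1) = 0*(5*(⅑) - 1) = 0*(5/9 - 1) = 0*(-4/9) = 0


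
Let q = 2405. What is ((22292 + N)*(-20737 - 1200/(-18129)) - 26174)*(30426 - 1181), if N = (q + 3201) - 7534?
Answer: -74634352111488470/6043 ≈ -1.2351e+13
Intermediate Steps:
N = -1928 (N = (2405 + 3201) - 7534 = 5606 - 7534 = -1928)
((22292 + N)*(-20737 - 1200/(-18129)) - 26174)*(30426 - 1181) = ((22292 - 1928)*(-20737 - 1200/(-18129)) - 26174)*(30426 - 1181) = (20364*(-20737 - 1200*(-1/18129)) - 26174)*29245 = (20364*(-20737 + 400/6043) - 26174)*29245 = (20364*(-125313291/6043) - 26174)*29245 = (-2551879857924/6043 - 26174)*29245 = -2552038027406/6043*29245 = -74634352111488470/6043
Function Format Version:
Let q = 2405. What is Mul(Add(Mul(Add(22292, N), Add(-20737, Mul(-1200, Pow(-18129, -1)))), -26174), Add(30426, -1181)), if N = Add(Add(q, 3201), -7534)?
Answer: Rational(-74634352111488470, 6043) ≈ -1.2351e+13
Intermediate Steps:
N = -1928 (N = Add(Add(2405, 3201), -7534) = Add(5606, -7534) = -1928)
Mul(Add(Mul(Add(22292, N), Add(-20737, Mul(-1200, Pow(-18129, -1)))), -26174), Add(30426, -1181)) = Mul(Add(Mul(Add(22292, -1928), Add(-20737, Mul(-1200, Pow(-18129, -1)))), -26174), Add(30426, -1181)) = Mul(Add(Mul(20364, Add(-20737, Mul(-1200, Rational(-1, 18129)))), -26174), 29245) = Mul(Add(Mul(20364, Add(-20737, Rational(400, 6043))), -26174), 29245) = Mul(Add(Mul(20364, Rational(-125313291, 6043)), -26174), 29245) = Mul(Add(Rational(-2551879857924, 6043), -26174), 29245) = Mul(Rational(-2552038027406, 6043), 29245) = Rational(-74634352111488470, 6043)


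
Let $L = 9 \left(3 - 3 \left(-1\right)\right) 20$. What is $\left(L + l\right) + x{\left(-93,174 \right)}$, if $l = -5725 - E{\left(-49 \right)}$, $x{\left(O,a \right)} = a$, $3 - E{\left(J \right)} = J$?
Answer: $-4523$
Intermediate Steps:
$E{\left(J \right)} = 3 - J$
$L = 1080$ ($L = 9 \left(3 - -3\right) 20 = 9 \left(3 + 3\right) 20 = 9 \cdot 6 \cdot 20 = 54 \cdot 20 = 1080$)
$l = -5777$ ($l = -5725 - \left(3 - -49\right) = -5725 - \left(3 + 49\right) = -5725 - 52 = -5777$)
$\left(L + l\right) + x{\left(-93,174 \right)} = \left(1080 - 5777\right) + 174 = -4697 + 174 = -4523$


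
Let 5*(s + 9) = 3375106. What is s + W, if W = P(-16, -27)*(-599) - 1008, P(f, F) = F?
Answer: 3450886/5 ≈ 6.9018e+5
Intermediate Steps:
s = 3375061/5 (s = -9 + (⅕)*3375106 = -9 + 3375106/5 = 3375061/5 ≈ 6.7501e+5)
W = 15165 (W = -27*(-599) - 1008 = 16173 - 1008 = 15165)
s + W = 3375061/5 + 15165 = 3450886/5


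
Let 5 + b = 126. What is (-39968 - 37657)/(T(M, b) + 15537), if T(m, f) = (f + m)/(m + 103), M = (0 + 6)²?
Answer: -431595/86392 ≈ -4.9958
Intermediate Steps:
b = 121 (b = -5 + 126 = 121)
M = 36 (M = 6² = 36)
T(m, f) = (f + m)/(103 + m)
(-39968 - 37657)/(T(M, b) + 15537) = (-39968 - 37657)/((121 + 36)/(103 + 36) + 15537) = -77625/(157/139 + 15537) = -77625/2159800/139 = -77625*139/2159800 = -431595/86392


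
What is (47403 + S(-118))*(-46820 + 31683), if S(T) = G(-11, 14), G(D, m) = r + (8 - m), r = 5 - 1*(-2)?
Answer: -717554348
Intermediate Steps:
r = 7 (r = 5 + 2 = 7)
G(D, m) = 15 - m (G(D, m) = 7 + (8 - m) = 15 - m)
S(T) = 1 (S(T) = 15 - 1*14 = 15 - 14 = 1)
(47403 + S(-118))*(-46820 + 31683) = (47403 + 1)*(-46820 + 31683) = 47404*(-15137) = -717554348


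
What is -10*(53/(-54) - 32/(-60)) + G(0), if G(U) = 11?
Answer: 418/27 ≈ 15.481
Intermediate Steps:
-10*(53/(-54) - 32/(-60)) + G(0) = -10*(53/(-54) - 32/(-60)) + 11 = -10*(53*(-1/54) - 32*(-1/60)) + 11 = -10*(-53/54 + 8/15) + 11 = -10*(-121/270) + 11 = 121/27 + 11 = 418/27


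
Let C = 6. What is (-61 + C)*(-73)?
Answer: 4015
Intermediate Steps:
(-61 + C)*(-73) = (-61 + 6)*(-73) = -55*(-73) = 4015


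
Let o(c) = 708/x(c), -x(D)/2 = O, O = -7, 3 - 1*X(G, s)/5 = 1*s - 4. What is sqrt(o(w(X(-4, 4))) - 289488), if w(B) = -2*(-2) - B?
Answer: 3*I*sqrt(1575826)/7 ≈ 537.99*I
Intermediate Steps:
X(G, s) = 35 - 5*s (X(G, s) = 15 - 5*(1*s - 4) = 15 - 5*(s - 4) = 15 - 5*(-4 + s) = 15 + (20 - 5*s) = 35 - 5*s)
w(B) = 4 - B
x(D) = 14 (x(D) = -2*(-7) = 14)
o(c) = 354/7 (o(c) = 708/14 = 708*(1/14) = 354/7)
sqrt(o(w(X(-4, 4))) - 289488) = sqrt(354/7 - 289488) = sqrt(-2026062/7) = 3*I*sqrt(1575826)/7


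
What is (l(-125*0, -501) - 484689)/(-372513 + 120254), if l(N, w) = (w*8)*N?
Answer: 484689/252259 ≈ 1.9214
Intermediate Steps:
l(N, w) = 8*N*w (l(N, w) = (8*w)*N = 8*N*w)
(l(-125*0, -501) - 484689)/(-372513 + 120254) = (8*(-125*0)*(-501) - 484689)/(-372513 + 120254) = (8*0*(-501) - 484689)/(-252259) = (0 - 484689)*(-1/252259) = -484689*(-1/252259) = 484689/252259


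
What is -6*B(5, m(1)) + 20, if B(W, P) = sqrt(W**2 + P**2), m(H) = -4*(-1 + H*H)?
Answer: -10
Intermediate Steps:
m(H) = 4 - 4*H**2 (m(H) = -4*(-1 + H**2) = 4 - 4*H**2)
B(W, P) = sqrt(P**2 + W**2)
-6*B(5, m(1)) + 20 = -6*sqrt((4 - 4*1**2)**2 + 5**2) + 20 = -6*sqrt((4 - 4*1)**2 + 25) + 20 = -6*sqrt((4 - 4)**2 + 25) + 20 = -6*sqrt(0**2 + 25) + 20 = -6*sqrt(0 + 25) + 20 = -6*sqrt(25) + 20 = -6*5 + 20 = -30 + 20 = -10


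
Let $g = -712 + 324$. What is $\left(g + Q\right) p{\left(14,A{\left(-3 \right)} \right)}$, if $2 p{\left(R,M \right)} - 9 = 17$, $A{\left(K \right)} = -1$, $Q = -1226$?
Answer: $-20982$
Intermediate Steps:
$p{\left(R,M \right)} = 13$ ($p{\left(R,M \right)} = \frac{9}{2} + \frac{1}{2} \cdot 17 = \frac{9}{2} + \frac{17}{2} = 13$)
$g = -388$
$\left(g + Q\right) p{\left(14,A{\left(-3 \right)} \right)} = \left(-388 - 1226\right) 13 = \left(-1614\right) 13 = -20982$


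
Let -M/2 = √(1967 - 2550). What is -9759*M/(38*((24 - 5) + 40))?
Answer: 9759*I*√583/1121 ≈ 210.2*I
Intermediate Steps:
M = -2*I*√583 (M = -2*√(1967 - 2550) = -2*I*√583 ≈ -48.291*I)
-9759*M/(38*((24 - 5) + 40)) = -9759*(-I*√583/(19*((24 - 5) + 40))) = -9759*(-I*√583/(19*(19 + 40))) = -9759*(-I*√583/1121) = -(-9759)*I*√583/1121 = 9759*I*√583/1121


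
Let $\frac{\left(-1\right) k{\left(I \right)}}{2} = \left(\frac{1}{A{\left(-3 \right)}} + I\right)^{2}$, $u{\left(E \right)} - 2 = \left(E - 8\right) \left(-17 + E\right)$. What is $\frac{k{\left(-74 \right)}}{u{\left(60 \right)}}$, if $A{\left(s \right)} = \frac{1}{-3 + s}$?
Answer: $- \frac{6400}{1119} \approx -5.7194$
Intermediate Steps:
$u{\left(E \right)} = 2 + \left(-17 + E\right) \left(-8 + E\right)$ ($u{\left(E \right)} = 2 + \left(E - 8\right) \left(-17 + E\right) = 2 + \left(-8 + E\right) \left(-17 + E\right) = 2 + \left(-17 + E\right) \left(-8 + E\right)$)
$k{\left(I \right)} = - 2 \left(-6 + I\right)^{2}$ ($k{\left(I \right)} = - 2 \left(\frac{1}{\frac{1}{-3 - 3}} + I\right)^{2} = - 2 \left(\frac{1}{\frac{1}{-6}} + I\right)^{2} = - 2 \left(\frac{1}{- \frac{1}{6}} + I\right)^{2} = - 2 \left(-6 + I\right)^{2}$)
$\frac{k{\left(-74 \right)}}{u{\left(60 \right)}} = \frac{\left(-2\right) \left(-6 - 74\right)^{2}}{138 + 60^{2} - 1500} = \frac{\left(-2\right) \left(-80\right)^{2}}{138 + 3600 - 1500} = \frac{\left(-2\right) 6400}{2238} = \left(-12800\right) \frac{1}{2238} = - \frac{6400}{1119}$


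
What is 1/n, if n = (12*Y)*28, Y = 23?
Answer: 1/7728 ≈ 0.00012940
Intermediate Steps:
n = 7728 (n = (12*23)*28 = 276*28 = 7728)
1/n = 1/7728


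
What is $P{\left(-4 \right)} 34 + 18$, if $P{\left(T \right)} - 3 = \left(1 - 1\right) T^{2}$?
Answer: $120$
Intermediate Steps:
$P{\left(T \right)} = 3$ ($P{\left(T \right)} = 3 + \left(1 - 1\right) T^{2} = 3 + 0 T^{2} = 3 + 0 = 3$)
$P{\left(-4 \right)} 34 + 18 = 3 \cdot 34 + 18 = 102 + 18 = 120$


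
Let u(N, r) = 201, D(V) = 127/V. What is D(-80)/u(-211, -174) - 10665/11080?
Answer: -4322509/4454160 ≈ -0.97044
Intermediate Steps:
D(-80)/u(-211, -174) - 10665/11080 = (127/(-80))/201 - 10665/11080 = (127*(-1/80))*(1/201) - 10665*1/11080 = -127/80*1/201 - 2133/2216 = -127/16080 - 2133/2216 = -4322509/4454160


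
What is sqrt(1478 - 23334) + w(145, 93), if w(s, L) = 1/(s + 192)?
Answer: 1/337 + 4*I*sqrt(1366) ≈ 0.0029674 + 147.84*I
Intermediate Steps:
w(s, L) = 1/(192 + s)
sqrt(1478 - 23334) + w(145, 93) = sqrt(1478 - 23334) + 1/(192 + 145) = sqrt(-21856) + 1/337 = 4*I*sqrt(1366) + 1/337 = 1/337 + 4*I*sqrt(1366)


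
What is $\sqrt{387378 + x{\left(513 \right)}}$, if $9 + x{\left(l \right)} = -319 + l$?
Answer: $11 \sqrt{3203} \approx 622.55$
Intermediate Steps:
$x{\left(l \right)} = -328 + l$ ($x{\left(l \right)} = -9 + \left(-319 + l\right) = -328 + l$)
$\sqrt{387378 + x{\left(513 \right)}} = \sqrt{387378 + \left(-328 + 513\right)} = \sqrt{387378 + 185} = \sqrt{387563} = 11 \sqrt{3203}$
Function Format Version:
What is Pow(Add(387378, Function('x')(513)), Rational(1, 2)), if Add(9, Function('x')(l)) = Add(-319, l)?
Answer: Mul(11, Pow(3203, Rational(1, 2))) ≈ 622.55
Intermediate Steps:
Function('x')(l) = Add(-328, l) (Function('x')(l) = Add(-9, Add(-319, l)) = Add(-328, l))
Pow(Add(387378, Function('x')(513)), Rational(1, 2)) = Pow(Add(387378, Add(-328, 513)), Rational(1, 2)) = Pow(Add(387378, 185), Rational(1, 2)) = Pow(387563, Rational(1, 2)) = Mul(11, Pow(3203, Rational(1, 2)))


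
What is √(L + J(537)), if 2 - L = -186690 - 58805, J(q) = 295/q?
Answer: 2*√17698470702/537 ≈ 495.48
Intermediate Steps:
L = 245497 (L = 2 - (-186690 - 58805) = 2 - 1*(-245495) = 2 + 245495 = 245497)
√(L + J(537)) = √(245497 + 295/537) = √(131832184/537) = 2*√17698470702/537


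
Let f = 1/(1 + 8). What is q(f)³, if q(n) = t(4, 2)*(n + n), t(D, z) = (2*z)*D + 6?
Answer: 85184/729 ≈ 116.85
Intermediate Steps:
t(D, z) = 6 + 2*D*z (t(D, z) = 2*D*z + 6 = 6 + 2*D*z)
f = ⅑ (f = 1/9 = ⅑ ≈ 0.11111)
q(n) = 44*n (q(n) = (6 + 2*4*2)*(n + n) = (6 + 16)*(2*n) = 22*(2*n) = 44*n)
q(f)³ = (44*(⅑))³ = (44/9)³ = 85184/729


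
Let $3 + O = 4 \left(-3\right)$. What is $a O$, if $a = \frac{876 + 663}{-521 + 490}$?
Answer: $\frac{23085}{31} \approx 744.68$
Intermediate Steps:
$O = -15$ ($O = -3 + 4 \left(-3\right) = -3 - 12 = -15$)
$a = - \frac{1539}{31}$ ($a = \frac{1539}{-31} = 1539 \left(- \frac{1}{31}\right) = - \frac{1539}{31} \approx -49.645$)
$a O = \left(- \frac{1539}{31}\right) \left(-15\right) = \frac{23085}{31}$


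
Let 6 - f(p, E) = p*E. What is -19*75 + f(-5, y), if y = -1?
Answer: -1424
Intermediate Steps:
f(p, E) = 6 - E*p (f(p, E) = 6 - p*E = 6 - E*p)
-19*75 + f(-5, y) = -19*75 + (6 - 1*(-1)*(-5)) = -1425 + (6 - 5) = -1425 + 1 = -1424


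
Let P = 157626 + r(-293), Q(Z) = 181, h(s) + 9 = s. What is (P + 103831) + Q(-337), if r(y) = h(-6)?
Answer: 261623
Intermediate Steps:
h(s) = -9 + s
r(y) = -15 (r(y) = -9 - 6 = -15)
P = 157611 (P = 157626 - 15 = 157611)
(P + 103831) + Q(-337) = (157611 + 103831) + 181 = 261442 + 181 = 261623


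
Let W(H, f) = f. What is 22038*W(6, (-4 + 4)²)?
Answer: 0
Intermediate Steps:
22038*W(6, (-4 + 4)²) = 22038*(-4 + 4)² = 22038*0² = 22038*0 = 0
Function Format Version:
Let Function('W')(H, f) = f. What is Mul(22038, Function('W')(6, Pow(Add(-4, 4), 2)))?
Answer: 0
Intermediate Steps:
Mul(22038, Function('W')(6, Pow(Add(-4, 4), 2))) = Mul(22038, Pow(Add(-4, 4), 2)) = Mul(22038, Pow(0, 2)) = Mul(22038, 0) = 0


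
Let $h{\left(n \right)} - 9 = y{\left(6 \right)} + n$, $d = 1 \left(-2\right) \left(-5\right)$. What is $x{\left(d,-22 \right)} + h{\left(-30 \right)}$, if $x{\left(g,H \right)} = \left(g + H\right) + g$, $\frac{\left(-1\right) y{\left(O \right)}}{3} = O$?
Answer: $-41$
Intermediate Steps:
$y{\left(O \right)} = - 3 O$
$d = 10$ ($d = \left(-2\right) \left(-5\right) = 10$)
$h{\left(n \right)} = -9 + n$ ($h{\left(n \right)} = 9 + \left(\left(-3\right) 6 + n\right) = 9 + \left(-18 + n\right) = -9 + n$)
$x{\left(g,H \right)} = H + 2 g$ ($x{\left(g,H \right)} = \left(H + g\right) + g = H + 2 g$)
$x{\left(d,-22 \right)} + h{\left(-30 \right)} = \left(-22 + 2 \cdot 10\right) - 39 = \left(-22 + 20\right) - 39 = -2 - 39 = -41$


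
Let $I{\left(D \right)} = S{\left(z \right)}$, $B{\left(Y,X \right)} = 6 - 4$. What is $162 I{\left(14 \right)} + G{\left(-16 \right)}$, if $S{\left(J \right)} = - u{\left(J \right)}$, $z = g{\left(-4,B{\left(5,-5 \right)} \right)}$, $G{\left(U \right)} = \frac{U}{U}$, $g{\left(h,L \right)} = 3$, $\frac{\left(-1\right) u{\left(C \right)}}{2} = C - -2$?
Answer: $1621$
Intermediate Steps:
$u{\left(C \right)} = -4 - 2 C$ ($u{\left(C \right)} = - 2 \left(C - -2\right) = - 2 \left(C + 2\right) = - 2 \left(2 + C\right) = -4 - 2 C$)
$B{\left(Y,X \right)} = 2$
$G{\left(U \right)} = 1$
$z = 3$
$S{\left(J \right)} = 4 + 2 J$ ($S{\left(J \right)} = - (-4 - 2 J) = 4 + 2 J$)
$I{\left(D \right)} = 10$ ($I{\left(D \right)} = 4 + 2 \cdot 3 = 4 + 6 = 10$)
$162 I{\left(14 \right)} + G{\left(-16 \right)} = 162 \cdot 10 + 1 = 1620 + 1 = 1621$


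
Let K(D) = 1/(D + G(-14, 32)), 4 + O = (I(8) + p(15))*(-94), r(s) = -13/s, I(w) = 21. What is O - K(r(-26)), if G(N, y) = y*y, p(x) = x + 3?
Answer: -7519832/2049 ≈ -3670.0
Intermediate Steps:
p(x) = 3 + x
G(N, y) = y²
O = -3670 (O = -4 + (21 + (3 + 15))*(-94) = -4 + (21 + 18)*(-94) = -4 + 39*(-94) = -4 - 3666 = -3670)
K(D) = 1/(1024 + D) (K(D) = 1/(D + 32²) = 1/(D + 1024) = 1/(1024 + D))
O - K(r(-26)) = -3670 - 1/(1024 - 13/(-26)) = -3670 - 1/(1024 - 13*(-1/26)) = -3670 - 1/(1024 + ½) = -3670 - 1/2049/2 = -3670 - 1*2/2049 = -3670 - 2/2049 = -7519832/2049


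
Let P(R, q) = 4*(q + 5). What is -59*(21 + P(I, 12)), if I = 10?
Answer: -5251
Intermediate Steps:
P(R, q) = 20 + 4*q (P(R, q) = 4*(5 + q) = 20 + 4*q)
-59*(21 + P(I, 12)) = -59*(21 + (20 + 4*12)) = -59*(21 + (20 + 48)) = -59*(21 + 68) = -59*89 = -5251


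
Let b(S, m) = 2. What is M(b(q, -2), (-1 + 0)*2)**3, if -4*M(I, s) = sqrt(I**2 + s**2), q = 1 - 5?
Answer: -sqrt(2)/4 ≈ -0.35355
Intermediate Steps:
q = -4
M(I, s) = -sqrt(I**2 + s**2)/4
M(b(q, -2), (-1 + 0)*2)**3 = (-sqrt(2**2 + ((-1 + 0)*2)**2)/4)**3 = (-sqrt(4 + (-1*2)**2)/4)**3 = (-sqrt(4 + (-2)**2)/4)**3 = (-sqrt(4 + 4)/4)**3 = (-sqrt(2)/2)**3 = -sqrt(2)/4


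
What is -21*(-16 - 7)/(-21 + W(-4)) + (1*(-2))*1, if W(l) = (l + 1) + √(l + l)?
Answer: -1595/73 - 483*I*√2/292 ≈ -21.849 - 2.3393*I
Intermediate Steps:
W(l) = 1 + l + √2*√l (W(l) = (1 + l) + √(2*l) = (1 + l) + √2*√l = 1 + l + √2*√l)
-21*(-16 - 7)/(-21 + W(-4)) + (1*(-2))*1 = -21*(-16 - 7)/(-21 + (1 - 4 + √2*√(-4))) + (1*(-2))*1 = -(-483)/(-21 + (1 - 4 + √2*(2*I))) - 2*1 = -(-483)/(-21 + (1 - 4 + 2*I*√2)) - 2 = -(-483)/(-21 + (-3 + 2*I*√2)) - 2 = -(-483)/(-24 + 2*I*√2) - 2 = 483/(-24 + 2*I*√2) - 2 = -2 + 483/(-24 + 2*I*√2)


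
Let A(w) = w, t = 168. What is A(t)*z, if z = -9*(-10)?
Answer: 15120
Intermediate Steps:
z = 90
A(t)*z = 168*90 = 15120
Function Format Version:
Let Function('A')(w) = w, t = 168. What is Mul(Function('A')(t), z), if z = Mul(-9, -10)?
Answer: 15120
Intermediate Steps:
z = 90
Mul(Function('A')(t), z) = Mul(168, 90) = 15120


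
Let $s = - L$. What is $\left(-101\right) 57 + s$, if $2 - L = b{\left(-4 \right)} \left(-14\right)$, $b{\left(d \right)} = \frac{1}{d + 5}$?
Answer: $-5773$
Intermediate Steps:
$b{\left(d \right)} = \frac{1}{5 + d}$
$L = 16$ ($L = 2 - \frac{1}{5 - 4} \left(-14\right) = 2 - 1^{-1} \left(-14\right) = 2 - 1 \left(-14\right) = 2 - -14 = 2 + 14 = 16$)
$s = -16$ ($s = \left(-1\right) 16 = -16$)
$\left(-101\right) 57 + s = \left(-101\right) 57 - 16 = -5757 - 16 = -5773$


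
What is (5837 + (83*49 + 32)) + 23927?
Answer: 33863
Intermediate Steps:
(5837 + (83*49 + 32)) + 23927 = (5837 + (4067 + 32)) + 23927 = (5837 + 4099) + 23927 = 9936 + 23927 = 33863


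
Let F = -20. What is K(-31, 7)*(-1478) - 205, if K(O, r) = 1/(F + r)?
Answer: -1187/13 ≈ -91.308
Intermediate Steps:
K(O, r) = 1/(-20 + r)
K(-31, 7)*(-1478) - 205 = -1478/(-20 + 7) - 205 = -1478/(-13) - 205 = -1/13*(-1478) - 205 = 1478/13 - 205 = -1187/13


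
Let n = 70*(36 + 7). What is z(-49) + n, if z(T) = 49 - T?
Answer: 3108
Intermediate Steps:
n = 3010 (n = 70*43 = 3010)
z(-49) + n = (49 - 1*(-49)) + 3010 = (49 + 49) + 3010 = 98 + 3010 = 3108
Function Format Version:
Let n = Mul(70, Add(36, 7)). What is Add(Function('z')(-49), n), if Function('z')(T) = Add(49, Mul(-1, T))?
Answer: 3108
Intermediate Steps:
n = 3010 (n = Mul(70, 43) = 3010)
Add(Function('z')(-49), n) = Add(Add(49, Mul(-1, -49)), 3010) = Add(Add(49, 49), 3010) = Add(98, 3010) = 3108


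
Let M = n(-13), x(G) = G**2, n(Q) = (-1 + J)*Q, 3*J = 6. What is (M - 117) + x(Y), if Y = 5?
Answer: -105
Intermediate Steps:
J = 2 (J = (1/3)*6 = 2)
n(Q) = Q (n(Q) = (-1 + 2)*Q = 1*Q = Q)
M = -13
(M - 117) + x(Y) = (-13 - 117) + 5**2 = -130 + 25 = -105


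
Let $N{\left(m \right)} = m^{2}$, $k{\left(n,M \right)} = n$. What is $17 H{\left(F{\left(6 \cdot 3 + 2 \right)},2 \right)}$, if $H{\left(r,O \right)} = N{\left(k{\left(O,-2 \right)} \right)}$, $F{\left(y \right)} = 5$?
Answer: $68$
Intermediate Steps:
$H{\left(r,O \right)} = O^{2}$
$17 H{\left(F{\left(6 \cdot 3 + 2 \right)},2 \right)} = 17 \cdot 2^{2} = 17 \cdot 4 = 68$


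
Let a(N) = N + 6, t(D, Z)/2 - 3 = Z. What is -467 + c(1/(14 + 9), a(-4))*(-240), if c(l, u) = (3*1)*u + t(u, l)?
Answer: -77461/23 ≈ -3367.9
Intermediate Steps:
t(D, Z) = 6 + 2*Z
a(N) = 6 + N
c(l, u) = 6 + 2*l + 3*u (c(l, u) = (3*1)*u + (6 + 2*l) = 3*u + (6 + 2*l) = 6 + 2*l + 3*u)
-467 + c(1/(14 + 9), a(-4))*(-240) = -467 + (6 + 2/(14 + 9) + 3*(6 - 4))*(-240) = -467 + (6 + 2/23 + 3*2)*(-240) = -467 + (6 + 2*(1/23) + 6)*(-240) = -467 + (6 + 2/23 + 6)*(-240) = -467 + (278/23)*(-240) = -467 - 66720/23 = -77461/23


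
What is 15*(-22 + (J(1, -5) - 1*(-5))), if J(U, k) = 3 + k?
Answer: -285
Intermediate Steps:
15*(-22 + (J(1, -5) - 1*(-5))) = 15*(-22 + ((3 - 5) - 1*(-5))) = 15*(-22 + (-2 + 5)) = 15*(-22 + 3) = 15*(-19) = -285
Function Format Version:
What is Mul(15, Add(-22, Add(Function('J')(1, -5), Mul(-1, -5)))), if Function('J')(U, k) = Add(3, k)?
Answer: -285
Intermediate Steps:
Mul(15, Add(-22, Add(Function('J')(1, -5), Mul(-1, -5)))) = Mul(15, Add(-22, Add(Add(3, -5), Mul(-1, -5)))) = Mul(15, Add(-22, Add(-2, 5))) = Mul(15, Add(-22, 3)) = Mul(15, -19) = -285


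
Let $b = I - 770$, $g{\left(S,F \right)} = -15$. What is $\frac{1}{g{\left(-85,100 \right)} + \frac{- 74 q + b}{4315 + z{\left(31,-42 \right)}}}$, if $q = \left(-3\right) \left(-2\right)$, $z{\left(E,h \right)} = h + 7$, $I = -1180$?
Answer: $- \frac{2140}{33297} \approx -0.06427$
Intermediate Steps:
$z{\left(E,h \right)} = 7 + h$
$q = 6$
$b = -1950$ ($b = -1180 - 770 = -1950$)
$\frac{1}{g{\left(-85,100 \right)} + \frac{- 74 q + b}{4315 + z{\left(31,-42 \right)}}} = \frac{1}{-15 + \frac{\left(-74\right) 6 - 1950}{4315 + \left(7 - 42\right)}} = \frac{1}{-15 + \frac{-444 - 1950}{4315 - 35}} = \frac{1}{-15 - \frac{2394}{4280}} = \frac{1}{-15 - \frac{1197}{2140}} = \frac{1}{- \frac{33297}{2140}} = - \frac{2140}{33297}$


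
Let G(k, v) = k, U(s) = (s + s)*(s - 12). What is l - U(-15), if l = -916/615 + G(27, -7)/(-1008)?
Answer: -55897237/68880 ≈ -811.52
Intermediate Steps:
U(s) = 2*s*(-12 + s) (U(s) = (2*s)*(-12 + s) = 2*s*(-12 + s))
l = -104437/68880 (l = -916/615 + 27/(-1008) = -916*1/615 + 27*(-1/1008) = -916/615 - 3/112 = -104437/68880 ≈ -1.5162)
l - U(-15) = -104437/68880 - 2*(-15)*(-12 - 15) = -104437/68880 - 2*(-15)*(-27) = -104437/68880 - 1*810 = -104437/68880 - 810 = -55897237/68880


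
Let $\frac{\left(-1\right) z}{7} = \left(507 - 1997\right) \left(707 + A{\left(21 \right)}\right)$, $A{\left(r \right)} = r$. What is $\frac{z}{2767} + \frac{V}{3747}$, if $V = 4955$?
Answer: $\frac{28464831365}{10367949} \approx 2745.5$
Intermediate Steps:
$z = 7593040$ ($z = - 7 \left(507 - 1997\right) \left(707 + 21\right) = - 7 \left(\left(-1490\right) 728\right) = \left(-7\right) \left(-1084720\right) = 7593040$)
$\frac{z}{2767} + \frac{V}{3747} = \frac{7593040}{2767} + \frac{4955}{3747} = \frac{28464831365}{10367949}$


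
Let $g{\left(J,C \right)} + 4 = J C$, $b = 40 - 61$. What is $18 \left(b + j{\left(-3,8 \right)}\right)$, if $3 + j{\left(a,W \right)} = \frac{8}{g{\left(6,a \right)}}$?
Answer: $- \frac{4824}{11} \approx -438.55$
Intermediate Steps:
$b = -21$
$g{\left(J,C \right)} = -4 + C J$ ($g{\left(J,C \right)} = -4 + J C = -4 + C J$)
$j{\left(a,W \right)} = -3 + \frac{8}{-4 + 6 a}$ ($j{\left(a,W \right)} = -3 + \frac{8}{-4 + a 6} = -3 + \frac{8}{-4 + 6 a}$)
$18 \left(b + j{\left(-3,8 \right)}\right) = 18 \left(-21 + \frac{10 - -27}{-2 + 3 \left(-3\right)}\right) = 18 \left(-21 + \frac{10 + 27}{-2 - 9}\right) = 18 \left(-21 + \frac{1}{-11} \cdot 37\right) = 18 \left(-21 - \frac{37}{11}\right) = 18 \left(- \frac{268}{11}\right) = - \frac{4824}{11}$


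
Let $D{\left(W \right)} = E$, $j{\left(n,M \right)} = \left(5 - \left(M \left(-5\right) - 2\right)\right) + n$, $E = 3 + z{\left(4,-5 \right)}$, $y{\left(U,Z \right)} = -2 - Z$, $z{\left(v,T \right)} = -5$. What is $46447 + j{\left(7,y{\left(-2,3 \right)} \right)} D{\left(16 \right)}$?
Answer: $46469$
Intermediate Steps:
$E = -2$ ($E = 3 - 5 = -2$)
$j{\left(n,M \right)} = 7 + n + 5 M$ ($j{\left(n,M \right)} = \left(5 - \left(- 5 M - 2\right)\right) + n = \left(5 - \left(-2 - 5 M\right)\right) + n = \left(5 + \left(2 + 5 M\right)\right) + n = \left(7 + 5 M\right) + n = 7 + n + 5 M$)
$D{\left(W \right)} = -2$
$46447 + j{\left(7,y{\left(-2,3 \right)} \right)} D{\left(16 \right)} = 46447 + \left(7 + 7 + 5 \left(-2 - 3\right)\right) \left(-2\right) = 46447 + \left(7 + 7 + 5 \left(-5\right)\right) \left(-2\right) = 46447 + \left(7 + 7 - 25\right) \left(-2\right) = 46447 - -22 = 46447 + 22 = 46469$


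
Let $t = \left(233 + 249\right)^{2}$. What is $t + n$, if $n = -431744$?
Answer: $-199420$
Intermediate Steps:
$t = 232324$ ($t = 482^{2} = 232324$)
$t + n = 232324 - 431744 = -199420$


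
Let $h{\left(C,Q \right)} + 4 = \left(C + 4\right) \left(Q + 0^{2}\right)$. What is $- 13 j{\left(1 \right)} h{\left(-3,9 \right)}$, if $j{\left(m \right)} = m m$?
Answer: $-65$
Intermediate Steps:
$h{\left(C,Q \right)} = -4 + Q \left(4 + C\right)$ ($h{\left(C,Q \right)} = -4 + \left(C + 4\right) \left(Q + 0^{2}\right) = -4 + \left(4 + C\right) \left(Q + 0\right) = -4 + \left(4 + C\right) Q = -4 + Q \left(4 + C\right)$)
$j{\left(m \right)} = m^{2}$
$- 13 j{\left(1 \right)} h{\left(-3,9 \right)} = - 13 \cdot 1^{2} \left(-4 + 4 \cdot 9 - 27\right) = \left(-13\right) 1 \left(-4 + 36 - 27\right) = \left(-13\right) 5 = -65$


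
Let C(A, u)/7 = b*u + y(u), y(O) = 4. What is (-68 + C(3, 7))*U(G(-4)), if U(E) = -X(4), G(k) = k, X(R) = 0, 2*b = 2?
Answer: 0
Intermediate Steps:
b = 1 (b = (1/2)*2 = 1)
C(A, u) = 28 + 7*u (C(A, u) = 7*(1*u + 4) = 7*(u + 4) = 7*(4 + u) = 28 + 7*u)
U(E) = 0 (U(E) = -1*0 = 0)
(-68 + C(3, 7))*U(G(-4)) = (-68 + (28 + 7*7))*0 = (-68 + (28 + 49))*0 = (-68 + 77)*0 = 9*0 = 0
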